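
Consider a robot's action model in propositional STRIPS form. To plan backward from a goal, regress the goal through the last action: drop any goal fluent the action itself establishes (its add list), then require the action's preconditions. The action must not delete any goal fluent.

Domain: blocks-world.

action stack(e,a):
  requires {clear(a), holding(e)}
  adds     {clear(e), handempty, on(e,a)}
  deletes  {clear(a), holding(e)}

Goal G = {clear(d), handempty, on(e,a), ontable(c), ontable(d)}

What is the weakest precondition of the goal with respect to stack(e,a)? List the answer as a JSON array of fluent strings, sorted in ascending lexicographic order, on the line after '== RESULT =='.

Compute (G \ add) ∪ pre:
  G ∩ del = {}  (empty — regression defined)
  G \ add = {clear(d), handempty, on(e,a), ontable(c), ontable(d)} \ {clear(e), handempty, on(e,a)} = {clear(d), ontable(c), ontable(d)}
  ∪ pre   = {clear(d), ontable(c), ontable(d)} ∪ {clear(a), holding(e)}
          = {clear(a), clear(d), holding(e), ontable(c), ontable(d)}

== RESULT ==
["clear(a)", "clear(d)", "holding(e)", "ontable(c)", "ontable(d)"]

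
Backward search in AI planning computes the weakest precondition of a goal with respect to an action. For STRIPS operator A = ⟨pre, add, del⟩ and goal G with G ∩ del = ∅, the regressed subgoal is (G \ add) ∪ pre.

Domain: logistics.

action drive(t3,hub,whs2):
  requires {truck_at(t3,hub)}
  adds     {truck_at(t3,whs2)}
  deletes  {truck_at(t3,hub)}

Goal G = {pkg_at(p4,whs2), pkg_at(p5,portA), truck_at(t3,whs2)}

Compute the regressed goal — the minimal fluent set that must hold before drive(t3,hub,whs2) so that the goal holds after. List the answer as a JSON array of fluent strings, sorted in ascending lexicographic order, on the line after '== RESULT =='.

Compute (G \ add) ∪ pre:
  G ∩ del = {}  (empty — regression defined)
  G \ add = {pkg_at(p4,whs2), pkg_at(p5,portA), truck_at(t3,whs2)} \ {truck_at(t3,whs2)} = {pkg_at(p4,whs2), pkg_at(p5,portA)}
  ∪ pre   = {pkg_at(p4,whs2), pkg_at(p5,portA)} ∪ {truck_at(t3,hub)}
          = {pkg_at(p4,whs2), pkg_at(p5,portA), truck_at(t3,hub)}

== RESULT ==
["pkg_at(p4,whs2)", "pkg_at(p5,portA)", "truck_at(t3,hub)"]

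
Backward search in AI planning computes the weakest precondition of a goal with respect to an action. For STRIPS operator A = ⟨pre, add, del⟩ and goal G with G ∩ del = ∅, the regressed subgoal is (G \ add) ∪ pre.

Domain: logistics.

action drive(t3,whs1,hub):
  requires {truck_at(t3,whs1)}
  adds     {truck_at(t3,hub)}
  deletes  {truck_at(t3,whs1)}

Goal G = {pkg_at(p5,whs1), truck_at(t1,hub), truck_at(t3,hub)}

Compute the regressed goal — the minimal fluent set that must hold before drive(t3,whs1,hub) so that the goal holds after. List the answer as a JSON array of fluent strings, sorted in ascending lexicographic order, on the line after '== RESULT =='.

Compute (G \ add) ∪ pre:
  G ∩ del = {}  (empty — regression defined)
  G \ add = {pkg_at(p5,whs1), truck_at(t1,hub), truck_at(t3,hub)} \ {truck_at(t3,hub)} = {pkg_at(p5,whs1), truck_at(t1,hub)}
  ∪ pre   = {pkg_at(p5,whs1), truck_at(t1,hub)} ∪ {truck_at(t3,whs1)}
          = {pkg_at(p5,whs1), truck_at(t1,hub), truck_at(t3,whs1)}

== RESULT ==
["pkg_at(p5,whs1)", "truck_at(t1,hub)", "truck_at(t3,whs1)"]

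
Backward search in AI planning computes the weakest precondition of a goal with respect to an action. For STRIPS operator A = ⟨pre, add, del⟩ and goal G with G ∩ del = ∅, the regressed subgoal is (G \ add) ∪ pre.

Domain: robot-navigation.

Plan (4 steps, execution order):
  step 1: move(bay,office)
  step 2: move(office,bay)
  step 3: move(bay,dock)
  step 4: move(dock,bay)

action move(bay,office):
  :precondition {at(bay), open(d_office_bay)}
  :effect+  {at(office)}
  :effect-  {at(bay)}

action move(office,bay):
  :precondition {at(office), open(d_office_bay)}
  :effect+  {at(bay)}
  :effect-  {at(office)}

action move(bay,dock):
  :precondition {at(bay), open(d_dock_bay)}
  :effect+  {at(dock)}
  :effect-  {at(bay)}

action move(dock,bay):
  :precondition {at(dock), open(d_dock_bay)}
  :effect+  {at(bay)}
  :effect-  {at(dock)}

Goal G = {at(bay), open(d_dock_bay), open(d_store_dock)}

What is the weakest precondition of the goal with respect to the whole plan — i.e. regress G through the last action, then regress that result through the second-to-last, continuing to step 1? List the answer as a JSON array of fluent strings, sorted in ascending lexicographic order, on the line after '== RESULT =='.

Work backward from the goal:
  through step 4 (move(dock,bay)): drop {at(bay)}, keep {open(d_dock_bay), open(d_store_dock)}, require {at(dock), open(d_dock_bay)}
    → {at(dock), open(d_dock_bay), open(d_store_dock)}
  through step 3 (move(bay,dock)): drop {at(dock)}, keep {open(d_dock_bay), open(d_store_dock)}, require {at(bay), open(d_dock_bay)}
    → {at(bay), open(d_dock_bay), open(d_store_dock)}
  through step 2 (move(office,bay)): drop {at(bay)}, keep {open(d_dock_bay), open(d_store_dock)}, require {at(office), open(d_office_bay)}
    → {at(office), open(d_dock_bay), open(d_office_bay), open(d_store_dock)}
  through step 1 (move(bay,office)): drop {at(office)}, keep {open(d_dock_bay), open(d_office_bay), open(d_store_dock)}, require {at(bay), open(d_office_bay)}
    → {at(bay), open(d_dock_bay), open(d_office_bay), open(d_store_dock)}

== RESULT ==
["at(bay)", "open(d_dock_bay)", "open(d_office_bay)", "open(d_store_dock)"]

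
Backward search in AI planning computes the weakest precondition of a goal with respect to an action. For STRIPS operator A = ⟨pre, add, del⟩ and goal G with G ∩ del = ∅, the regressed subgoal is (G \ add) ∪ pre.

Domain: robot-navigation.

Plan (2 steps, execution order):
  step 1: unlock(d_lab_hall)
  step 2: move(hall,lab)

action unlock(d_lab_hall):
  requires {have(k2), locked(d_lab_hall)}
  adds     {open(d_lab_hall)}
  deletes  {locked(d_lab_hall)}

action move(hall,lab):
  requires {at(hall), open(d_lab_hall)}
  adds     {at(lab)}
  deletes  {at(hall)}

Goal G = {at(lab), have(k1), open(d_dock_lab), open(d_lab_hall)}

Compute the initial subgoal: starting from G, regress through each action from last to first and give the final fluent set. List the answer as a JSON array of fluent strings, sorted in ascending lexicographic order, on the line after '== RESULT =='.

Work backward from the goal:
  through step 2 (move(hall,lab)): drop {at(lab)}, keep {have(k1), open(d_dock_lab), open(d_lab_hall)}, require {at(hall), open(d_lab_hall)}
    → {at(hall), have(k1), open(d_dock_lab), open(d_lab_hall)}
  through step 1 (unlock(d_lab_hall)): drop {open(d_lab_hall)}, keep {at(hall), have(k1), open(d_dock_lab)}, require {have(k2), locked(d_lab_hall)}
    → {at(hall), have(k1), have(k2), locked(d_lab_hall), open(d_dock_lab)}

== RESULT ==
["at(hall)", "have(k1)", "have(k2)", "locked(d_lab_hall)", "open(d_dock_lab)"]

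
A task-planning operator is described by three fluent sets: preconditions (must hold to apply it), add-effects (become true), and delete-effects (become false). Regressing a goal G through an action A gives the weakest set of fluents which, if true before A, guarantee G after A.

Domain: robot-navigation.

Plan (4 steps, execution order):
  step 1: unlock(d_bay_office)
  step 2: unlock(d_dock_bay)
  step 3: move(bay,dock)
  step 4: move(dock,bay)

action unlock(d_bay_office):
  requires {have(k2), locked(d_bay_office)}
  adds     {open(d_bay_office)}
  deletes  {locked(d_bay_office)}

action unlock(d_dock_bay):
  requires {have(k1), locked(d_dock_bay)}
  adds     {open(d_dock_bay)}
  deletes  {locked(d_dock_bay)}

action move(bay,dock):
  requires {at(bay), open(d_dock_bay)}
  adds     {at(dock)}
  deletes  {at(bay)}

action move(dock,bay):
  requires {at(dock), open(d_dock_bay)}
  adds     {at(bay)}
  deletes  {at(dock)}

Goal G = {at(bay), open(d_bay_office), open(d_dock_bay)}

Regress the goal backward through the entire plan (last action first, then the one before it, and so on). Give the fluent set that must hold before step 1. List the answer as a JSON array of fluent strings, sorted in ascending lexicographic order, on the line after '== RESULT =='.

Regress step by step:
  through step 4 (move(dock,bay)): drop {at(bay)}, keep {open(d_bay_office), open(d_dock_bay)}, require {at(dock), open(d_dock_bay)}
    → {at(dock), open(d_bay_office), open(d_dock_bay)}
  through step 3 (move(bay,dock)): drop {at(dock)}, keep {open(d_bay_office), open(d_dock_bay)}, require {at(bay), open(d_dock_bay)}
    → {at(bay), open(d_bay_office), open(d_dock_bay)}
  through step 2 (unlock(d_dock_bay)): drop {open(d_dock_bay)}, keep {at(bay), open(d_bay_office)}, require {have(k1), locked(d_dock_bay)}
    → {at(bay), have(k1), locked(d_dock_bay), open(d_bay_office)}
  through step 1 (unlock(d_bay_office)): drop {open(d_bay_office)}, keep {at(bay), have(k1), locked(d_dock_bay)}, require {have(k2), locked(d_bay_office)}
    → {at(bay), have(k1), have(k2), locked(d_bay_office), locked(d_dock_bay)}

== RESULT ==
["at(bay)", "have(k1)", "have(k2)", "locked(d_bay_office)", "locked(d_dock_bay)"]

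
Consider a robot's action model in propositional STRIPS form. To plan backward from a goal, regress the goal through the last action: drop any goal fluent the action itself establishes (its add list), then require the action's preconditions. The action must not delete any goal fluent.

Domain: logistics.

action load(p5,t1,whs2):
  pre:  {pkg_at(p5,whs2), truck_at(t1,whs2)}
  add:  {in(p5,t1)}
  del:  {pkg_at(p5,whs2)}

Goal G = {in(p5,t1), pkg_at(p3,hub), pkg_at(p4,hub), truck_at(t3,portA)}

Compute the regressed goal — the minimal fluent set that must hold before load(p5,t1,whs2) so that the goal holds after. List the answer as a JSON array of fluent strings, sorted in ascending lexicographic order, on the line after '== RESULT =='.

Regress:
  G ∩ del = {}  (empty — regression defined)
  G \ add = {in(p5,t1), pkg_at(p3,hub), pkg_at(p4,hub), truck_at(t3,portA)} \ {in(p5,t1)} = {pkg_at(p3,hub), pkg_at(p4,hub), truck_at(t3,portA)}
  ∪ pre   = {pkg_at(p3,hub), pkg_at(p4,hub), truck_at(t3,portA)} ∪ {pkg_at(p5,whs2), truck_at(t1,whs2)}
          = {pkg_at(p3,hub), pkg_at(p4,hub), pkg_at(p5,whs2), truck_at(t1,whs2), truck_at(t3,portA)}

== RESULT ==
["pkg_at(p3,hub)", "pkg_at(p4,hub)", "pkg_at(p5,whs2)", "truck_at(t1,whs2)", "truck_at(t3,portA)"]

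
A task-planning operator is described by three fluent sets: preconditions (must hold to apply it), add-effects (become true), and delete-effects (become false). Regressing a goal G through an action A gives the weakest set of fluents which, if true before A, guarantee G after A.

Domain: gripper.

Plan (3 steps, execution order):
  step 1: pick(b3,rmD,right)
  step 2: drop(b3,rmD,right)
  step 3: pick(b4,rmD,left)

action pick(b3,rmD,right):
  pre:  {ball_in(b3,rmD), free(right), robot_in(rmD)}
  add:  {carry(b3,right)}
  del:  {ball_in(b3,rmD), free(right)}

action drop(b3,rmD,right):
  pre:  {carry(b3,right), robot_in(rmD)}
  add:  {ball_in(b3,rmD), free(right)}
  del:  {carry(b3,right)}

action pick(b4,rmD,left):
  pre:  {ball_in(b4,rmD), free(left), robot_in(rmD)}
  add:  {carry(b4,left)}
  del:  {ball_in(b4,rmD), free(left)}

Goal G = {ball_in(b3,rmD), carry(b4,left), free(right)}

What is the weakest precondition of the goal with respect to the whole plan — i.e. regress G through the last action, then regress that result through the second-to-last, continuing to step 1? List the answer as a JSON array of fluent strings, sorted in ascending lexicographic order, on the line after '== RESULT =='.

Regress step by step:
  through step 3 (pick(b4,rmD,left)): drop {carry(b4,left)}, keep {ball_in(b3,rmD), free(right)}, require {ball_in(b4,rmD), free(left), robot_in(rmD)}
    → {ball_in(b3,rmD), ball_in(b4,rmD), free(left), free(right), robot_in(rmD)}
  through step 2 (drop(b3,rmD,right)): drop {ball_in(b3,rmD), free(right)}, keep {ball_in(b4,rmD), free(left), robot_in(rmD)}, require {carry(b3,right), robot_in(rmD)}
    → {ball_in(b4,rmD), carry(b3,right), free(left), robot_in(rmD)}
  through step 1 (pick(b3,rmD,right)): drop {carry(b3,right)}, keep {ball_in(b4,rmD), free(left), robot_in(rmD)}, require {ball_in(b3,rmD), free(right), robot_in(rmD)}
    → {ball_in(b3,rmD), ball_in(b4,rmD), free(left), free(right), robot_in(rmD)}

== RESULT ==
["ball_in(b3,rmD)", "ball_in(b4,rmD)", "free(left)", "free(right)", "robot_in(rmD)"]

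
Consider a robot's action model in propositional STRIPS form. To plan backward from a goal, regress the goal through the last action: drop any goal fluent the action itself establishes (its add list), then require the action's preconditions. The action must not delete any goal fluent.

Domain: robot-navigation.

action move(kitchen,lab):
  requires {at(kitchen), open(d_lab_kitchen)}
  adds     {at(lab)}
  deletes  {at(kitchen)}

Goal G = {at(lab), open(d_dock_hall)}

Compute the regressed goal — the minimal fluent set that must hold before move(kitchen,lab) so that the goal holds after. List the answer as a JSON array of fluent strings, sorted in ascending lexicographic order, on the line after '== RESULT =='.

Regress:
  G ∩ del = {}  (empty — regression defined)
  G \ add = {at(lab), open(d_dock_hall)} \ {at(lab)} = {open(d_dock_hall)}
  ∪ pre   = {open(d_dock_hall)} ∪ {at(kitchen), open(d_lab_kitchen)}
          = {at(kitchen), open(d_dock_hall), open(d_lab_kitchen)}

== RESULT ==
["at(kitchen)", "open(d_dock_hall)", "open(d_lab_kitchen)"]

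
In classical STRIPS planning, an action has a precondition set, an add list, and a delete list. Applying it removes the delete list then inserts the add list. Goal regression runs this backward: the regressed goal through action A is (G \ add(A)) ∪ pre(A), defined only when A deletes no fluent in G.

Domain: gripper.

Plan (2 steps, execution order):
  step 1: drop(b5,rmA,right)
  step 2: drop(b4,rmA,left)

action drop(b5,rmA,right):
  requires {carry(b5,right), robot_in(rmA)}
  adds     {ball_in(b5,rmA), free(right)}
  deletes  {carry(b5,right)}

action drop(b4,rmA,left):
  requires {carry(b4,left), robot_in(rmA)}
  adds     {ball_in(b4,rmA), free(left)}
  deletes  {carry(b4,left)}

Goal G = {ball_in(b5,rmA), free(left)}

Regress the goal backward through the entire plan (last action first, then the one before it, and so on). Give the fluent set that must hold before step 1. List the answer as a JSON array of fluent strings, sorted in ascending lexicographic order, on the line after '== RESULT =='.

Regress step by step:
  through step 2 (drop(b4,rmA,left)): drop {free(left)}, keep {ball_in(b5,rmA)}, require {carry(b4,left), robot_in(rmA)}
    → {ball_in(b5,rmA), carry(b4,left), robot_in(rmA)}
  through step 1 (drop(b5,rmA,right)): drop {ball_in(b5,rmA)}, keep {carry(b4,left), robot_in(rmA)}, require {carry(b5,right), robot_in(rmA)}
    → {carry(b4,left), carry(b5,right), robot_in(rmA)}

== RESULT ==
["carry(b4,left)", "carry(b5,right)", "robot_in(rmA)"]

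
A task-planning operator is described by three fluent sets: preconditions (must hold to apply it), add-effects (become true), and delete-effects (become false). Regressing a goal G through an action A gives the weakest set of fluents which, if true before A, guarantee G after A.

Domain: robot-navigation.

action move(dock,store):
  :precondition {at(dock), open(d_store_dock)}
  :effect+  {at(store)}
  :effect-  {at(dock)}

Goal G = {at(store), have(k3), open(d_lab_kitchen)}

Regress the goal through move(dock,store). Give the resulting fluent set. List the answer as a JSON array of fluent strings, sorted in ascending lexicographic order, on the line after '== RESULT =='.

Compute (G \ add) ∪ pre:
  G ∩ del = {}  (empty — regression defined)
  G \ add = {at(store), have(k3), open(d_lab_kitchen)} \ {at(store)} = {have(k3), open(d_lab_kitchen)}
  ∪ pre   = {have(k3), open(d_lab_kitchen)} ∪ {at(dock), open(d_store_dock)}
          = {at(dock), have(k3), open(d_lab_kitchen), open(d_store_dock)}

== RESULT ==
["at(dock)", "have(k3)", "open(d_lab_kitchen)", "open(d_store_dock)"]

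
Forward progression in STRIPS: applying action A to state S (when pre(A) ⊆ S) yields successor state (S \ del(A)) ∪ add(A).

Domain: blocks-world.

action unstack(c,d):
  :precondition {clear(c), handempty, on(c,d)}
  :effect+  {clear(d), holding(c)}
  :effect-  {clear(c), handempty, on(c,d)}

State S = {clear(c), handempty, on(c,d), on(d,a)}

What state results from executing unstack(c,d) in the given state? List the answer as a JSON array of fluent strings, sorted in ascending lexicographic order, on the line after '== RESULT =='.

Progress:
  pre ⊆ S: {clear(c), handempty, on(c,d)} ⊆ S  — applicable
  S \ del = {on(d,a)}
  ∪ add   = {clear(d), holding(c), on(d,a)}

== RESULT ==
["clear(d)", "holding(c)", "on(d,a)"]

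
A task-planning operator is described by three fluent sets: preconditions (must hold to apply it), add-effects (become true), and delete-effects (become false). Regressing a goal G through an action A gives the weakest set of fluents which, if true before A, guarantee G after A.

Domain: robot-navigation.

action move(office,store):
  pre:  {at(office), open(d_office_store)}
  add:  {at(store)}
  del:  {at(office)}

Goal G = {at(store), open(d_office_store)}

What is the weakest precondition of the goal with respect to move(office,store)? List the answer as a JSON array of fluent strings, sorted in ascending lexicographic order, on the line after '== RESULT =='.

Compute (G \ add) ∪ pre:
  G ∩ del = {}  (empty — regression defined)
  G \ add = {at(store), open(d_office_store)} \ {at(store)} = {open(d_office_store)}
  ∪ pre   = {open(d_office_store)} ∪ {at(office), open(d_office_store)}
          = {at(office), open(d_office_store)}

== RESULT ==
["at(office)", "open(d_office_store)"]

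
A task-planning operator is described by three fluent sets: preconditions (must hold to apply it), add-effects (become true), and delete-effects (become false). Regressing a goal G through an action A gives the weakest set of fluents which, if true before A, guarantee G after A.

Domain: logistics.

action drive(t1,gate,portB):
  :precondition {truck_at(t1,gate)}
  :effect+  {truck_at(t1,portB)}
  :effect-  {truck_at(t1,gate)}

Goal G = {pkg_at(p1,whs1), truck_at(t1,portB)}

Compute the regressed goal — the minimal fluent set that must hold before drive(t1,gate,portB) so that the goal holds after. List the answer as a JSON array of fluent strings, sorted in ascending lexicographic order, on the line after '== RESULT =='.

Compute (G \ add) ∪ pre:
  G ∩ del = {}  (empty — regression defined)
  G \ add = {pkg_at(p1,whs1), truck_at(t1,portB)} \ {truck_at(t1,portB)} = {pkg_at(p1,whs1)}
  ∪ pre   = {pkg_at(p1,whs1)} ∪ {truck_at(t1,gate)}
          = {pkg_at(p1,whs1), truck_at(t1,gate)}

== RESULT ==
["pkg_at(p1,whs1)", "truck_at(t1,gate)"]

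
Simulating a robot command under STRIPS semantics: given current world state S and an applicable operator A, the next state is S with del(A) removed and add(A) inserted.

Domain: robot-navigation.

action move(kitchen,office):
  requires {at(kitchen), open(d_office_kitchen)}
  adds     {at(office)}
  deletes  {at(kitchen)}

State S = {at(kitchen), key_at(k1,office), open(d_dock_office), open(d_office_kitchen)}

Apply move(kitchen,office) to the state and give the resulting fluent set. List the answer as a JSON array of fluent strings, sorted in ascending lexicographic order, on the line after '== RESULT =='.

Compute (S \ del) ∪ add:
  pre ⊆ S: {at(kitchen), open(d_office_kitchen)} ⊆ S  — applicable
  S \ del = {key_at(k1,office), open(d_dock_office), open(d_office_kitchen)}
  ∪ add   = {at(office), key_at(k1,office), open(d_dock_office), open(d_office_kitchen)}

== RESULT ==
["at(office)", "key_at(k1,office)", "open(d_dock_office)", "open(d_office_kitchen)"]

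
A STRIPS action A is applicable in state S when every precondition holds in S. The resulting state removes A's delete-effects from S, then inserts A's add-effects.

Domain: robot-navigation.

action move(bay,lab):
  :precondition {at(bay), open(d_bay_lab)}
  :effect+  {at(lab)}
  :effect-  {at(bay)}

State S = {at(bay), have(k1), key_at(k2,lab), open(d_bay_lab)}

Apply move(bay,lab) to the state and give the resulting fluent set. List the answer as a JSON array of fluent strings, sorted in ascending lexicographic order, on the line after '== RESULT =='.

Progress:
  pre ⊆ S: {at(bay), open(d_bay_lab)} ⊆ S  — applicable
  S \ del = {have(k1), key_at(k2,lab), open(d_bay_lab)}
  ∪ add   = {at(lab), have(k1), key_at(k2,lab), open(d_bay_lab)}

== RESULT ==
["at(lab)", "have(k1)", "key_at(k2,lab)", "open(d_bay_lab)"]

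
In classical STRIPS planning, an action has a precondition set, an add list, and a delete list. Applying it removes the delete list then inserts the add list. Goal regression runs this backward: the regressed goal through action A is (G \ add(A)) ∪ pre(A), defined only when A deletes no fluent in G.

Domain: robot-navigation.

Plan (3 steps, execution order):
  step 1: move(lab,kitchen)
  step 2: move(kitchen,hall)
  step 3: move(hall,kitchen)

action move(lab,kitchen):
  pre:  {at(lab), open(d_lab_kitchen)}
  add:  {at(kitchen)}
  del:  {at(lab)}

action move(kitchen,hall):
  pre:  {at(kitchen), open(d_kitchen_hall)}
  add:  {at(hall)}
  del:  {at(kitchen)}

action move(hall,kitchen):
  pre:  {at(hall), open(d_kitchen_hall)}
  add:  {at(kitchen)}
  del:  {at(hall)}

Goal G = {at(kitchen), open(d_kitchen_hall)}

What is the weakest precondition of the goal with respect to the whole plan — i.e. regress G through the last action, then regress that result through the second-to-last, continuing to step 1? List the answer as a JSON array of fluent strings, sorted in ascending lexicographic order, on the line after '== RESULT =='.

Regress step by step:
  through step 3 (move(hall,kitchen)): drop {at(kitchen)}, keep {open(d_kitchen_hall)}, require {at(hall), open(d_kitchen_hall)}
    → {at(hall), open(d_kitchen_hall)}
  through step 2 (move(kitchen,hall)): drop {at(hall)}, keep {open(d_kitchen_hall)}, require {at(kitchen), open(d_kitchen_hall)}
    → {at(kitchen), open(d_kitchen_hall)}
  through step 1 (move(lab,kitchen)): drop {at(kitchen)}, keep {open(d_kitchen_hall)}, require {at(lab), open(d_lab_kitchen)}
    → {at(lab), open(d_kitchen_hall), open(d_lab_kitchen)}

== RESULT ==
["at(lab)", "open(d_kitchen_hall)", "open(d_lab_kitchen)"]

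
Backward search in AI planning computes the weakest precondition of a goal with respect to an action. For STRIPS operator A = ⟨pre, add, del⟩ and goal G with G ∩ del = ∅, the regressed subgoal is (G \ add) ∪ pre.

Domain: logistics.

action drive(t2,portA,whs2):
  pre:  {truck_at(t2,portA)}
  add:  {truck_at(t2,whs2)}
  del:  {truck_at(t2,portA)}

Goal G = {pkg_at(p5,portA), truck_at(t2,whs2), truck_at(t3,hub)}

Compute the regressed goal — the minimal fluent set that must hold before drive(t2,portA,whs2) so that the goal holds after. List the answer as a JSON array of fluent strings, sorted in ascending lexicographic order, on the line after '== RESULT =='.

Regress:
  G ∩ del = {}  (empty — regression defined)
  G \ add = {pkg_at(p5,portA), truck_at(t2,whs2), truck_at(t3,hub)} \ {truck_at(t2,whs2)} = {pkg_at(p5,portA), truck_at(t3,hub)}
  ∪ pre   = {pkg_at(p5,portA), truck_at(t3,hub)} ∪ {truck_at(t2,portA)}
          = {pkg_at(p5,portA), truck_at(t2,portA), truck_at(t3,hub)}

== RESULT ==
["pkg_at(p5,portA)", "truck_at(t2,portA)", "truck_at(t3,hub)"]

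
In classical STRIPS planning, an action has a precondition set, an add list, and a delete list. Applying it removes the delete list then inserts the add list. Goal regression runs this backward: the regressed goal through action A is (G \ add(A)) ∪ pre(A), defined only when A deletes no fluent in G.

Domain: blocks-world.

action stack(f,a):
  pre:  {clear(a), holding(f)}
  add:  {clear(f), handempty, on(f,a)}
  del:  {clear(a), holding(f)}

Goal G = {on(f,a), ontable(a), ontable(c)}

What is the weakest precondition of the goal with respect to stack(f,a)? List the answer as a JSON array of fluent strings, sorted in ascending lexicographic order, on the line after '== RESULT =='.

Compute (G \ add) ∪ pre:
  G ∩ del = {}  (empty — regression defined)
  G \ add = {on(f,a), ontable(a), ontable(c)} \ {clear(f), handempty, on(f,a)} = {ontable(a), ontable(c)}
  ∪ pre   = {ontable(a), ontable(c)} ∪ {clear(a), holding(f)}
          = {clear(a), holding(f), ontable(a), ontable(c)}

== RESULT ==
["clear(a)", "holding(f)", "ontable(a)", "ontable(c)"]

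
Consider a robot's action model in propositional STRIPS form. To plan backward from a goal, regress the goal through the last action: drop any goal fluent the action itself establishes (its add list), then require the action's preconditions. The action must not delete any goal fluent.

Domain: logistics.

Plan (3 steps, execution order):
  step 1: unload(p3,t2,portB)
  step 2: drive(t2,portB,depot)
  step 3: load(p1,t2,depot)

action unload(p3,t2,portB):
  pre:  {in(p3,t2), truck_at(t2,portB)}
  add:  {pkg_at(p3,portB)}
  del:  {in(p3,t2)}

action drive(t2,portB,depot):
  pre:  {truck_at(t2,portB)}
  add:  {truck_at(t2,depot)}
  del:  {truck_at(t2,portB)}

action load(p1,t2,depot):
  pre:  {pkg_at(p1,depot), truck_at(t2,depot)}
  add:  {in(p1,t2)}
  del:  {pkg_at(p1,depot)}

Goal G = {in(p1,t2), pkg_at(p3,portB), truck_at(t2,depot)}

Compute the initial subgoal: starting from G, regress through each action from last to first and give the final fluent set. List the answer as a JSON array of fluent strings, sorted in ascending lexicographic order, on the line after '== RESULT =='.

Regress step by step:
  through step 3 (load(p1,t2,depot)): drop {in(p1,t2)}, keep {pkg_at(p3,portB), truck_at(t2,depot)}, require {pkg_at(p1,depot), truck_at(t2,depot)}
    → {pkg_at(p1,depot), pkg_at(p3,portB), truck_at(t2,depot)}
  through step 2 (drive(t2,portB,depot)): drop {truck_at(t2,depot)}, keep {pkg_at(p1,depot), pkg_at(p3,portB)}, require {truck_at(t2,portB)}
    → {pkg_at(p1,depot), pkg_at(p3,portB), truck_at(t2,portB)}
  through step 1 (unload(p3,t2,portB)): drop {pkg_at(p3,portB)}, keep {pkg_at(p1,depot), truck_at(t2,portB)}, require {in(p3,t2), truck_at(t2,portB)}
    → {in(p3,t2), pkg_at(p1,depot), truck_at(t2,portB)}

== RESULT ==
["in(p3,t2)", "pkg_at(p1,depot)", "truck_at(t2,portB)"]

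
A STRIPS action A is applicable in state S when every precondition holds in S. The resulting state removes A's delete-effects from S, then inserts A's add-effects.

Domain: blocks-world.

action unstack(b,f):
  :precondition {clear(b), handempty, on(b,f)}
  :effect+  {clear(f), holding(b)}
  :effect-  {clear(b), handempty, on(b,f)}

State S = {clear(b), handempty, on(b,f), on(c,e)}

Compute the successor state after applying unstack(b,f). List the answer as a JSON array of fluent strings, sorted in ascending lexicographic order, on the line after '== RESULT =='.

Compute (S \ del) ∪ add:
  pre ⊆ S: {clear(b), handempty, on(b,f)} ⊆ S  — applicable
  S \ del = {on(c,e)}
  ∪ add   = {clear(f), holding(b), on(c,e)}

== RESULT ==
["clear(f)", "holding(b)", "on(c,e)"]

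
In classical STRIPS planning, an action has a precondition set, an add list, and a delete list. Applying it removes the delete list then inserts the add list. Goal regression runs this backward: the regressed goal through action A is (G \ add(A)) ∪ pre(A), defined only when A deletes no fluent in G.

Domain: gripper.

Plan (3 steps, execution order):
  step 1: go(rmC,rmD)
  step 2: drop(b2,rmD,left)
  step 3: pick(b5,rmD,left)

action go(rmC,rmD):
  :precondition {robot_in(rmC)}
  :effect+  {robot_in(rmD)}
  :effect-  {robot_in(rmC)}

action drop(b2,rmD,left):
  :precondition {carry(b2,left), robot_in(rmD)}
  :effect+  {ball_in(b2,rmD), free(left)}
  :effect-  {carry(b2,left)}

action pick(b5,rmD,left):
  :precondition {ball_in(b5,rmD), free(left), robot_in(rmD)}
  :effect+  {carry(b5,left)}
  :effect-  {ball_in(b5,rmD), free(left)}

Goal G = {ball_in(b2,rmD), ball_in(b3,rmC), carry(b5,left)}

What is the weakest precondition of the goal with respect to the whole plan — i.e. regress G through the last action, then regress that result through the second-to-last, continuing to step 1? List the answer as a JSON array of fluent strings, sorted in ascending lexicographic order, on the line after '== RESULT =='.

Work backward from the goal:
  through step 3 (pick(b5,rmD,left)): drop {carry(b5,left)}, keep {ball_in(b2,rmD), ball_in(b3,rmC)}, require {ball_in(b5,rmD), free(left), robot_in(rmD)}
    → {ball_in(b2,rmD), ball_in(b3,rmC), ball_in(b5,rmD), free(left), robot_in(rmD)}
  through step 2 (drop(b2,rmD,left)): drop {ball_in(b2,rmD), free(left)}, keep {ball_in(b3,rmC), ball_in(b5,rmD), robot_in(rmD)}, require {carry(b2,left), robot_in(rmD)}
    → {ball_in(b3,rmC), ball_in(b5,rmD), carry(b2,left), robot_in(rmD)}
  through step 1 (go(rmC,rmD)): drop {robot_in(rmD)}, keep {ball_in(b3,rmC), ball_in(b5,rmD), carry(b2,left)}, require {robot_in(rmC)}
    → {ball_in(b3,rmC), ball_in(b5,rmD), carry(b2,left), robot_in(rmC)}

== RESULT ==
["ball_in(b3,rmC)", "ball_in(b5,rmD)", "carry(b2,left)", "robot_in(rmC)"]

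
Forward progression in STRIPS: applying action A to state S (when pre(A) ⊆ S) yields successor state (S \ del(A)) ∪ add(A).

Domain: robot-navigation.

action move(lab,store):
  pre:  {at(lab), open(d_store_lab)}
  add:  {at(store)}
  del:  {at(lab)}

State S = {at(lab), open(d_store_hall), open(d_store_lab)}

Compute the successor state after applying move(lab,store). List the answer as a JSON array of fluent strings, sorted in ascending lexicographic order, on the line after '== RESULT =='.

Progress:
  pre ⊆ S: {at(lab), open(d_store_lab)} ⊆ S  — applicable
  S \ del = {open(d_store_hall), open(d_store_lab)}
  ∪ add   = {at(store), open(d_store_hall), open(d_store_lab)}

== RESULT ==
["at(store)", "open(d_store_hall)", "open(d_store_lab)"]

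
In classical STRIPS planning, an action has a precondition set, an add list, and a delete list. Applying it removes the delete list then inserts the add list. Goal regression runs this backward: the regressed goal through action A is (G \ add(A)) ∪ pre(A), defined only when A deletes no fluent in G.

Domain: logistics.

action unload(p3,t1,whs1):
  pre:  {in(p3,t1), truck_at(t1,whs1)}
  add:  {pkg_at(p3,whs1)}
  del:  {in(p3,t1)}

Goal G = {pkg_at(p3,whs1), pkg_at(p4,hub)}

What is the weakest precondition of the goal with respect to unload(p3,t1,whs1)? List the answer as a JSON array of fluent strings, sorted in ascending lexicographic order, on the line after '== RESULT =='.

Regress:
  G ∩ del = {}  (empty — regression defined)
  G \ add = {pkg_at(p3,whs1), pkg_at(p4,hub)} \ {pkg_at(p3,whs1)} = {pkg_at(p4,hub)}
  ∪ pre   = {pkg_at(p4,hub)} ∪ {in(p3,t1), truck_at(t1,whs1)}
          = {in(p3,t1), pkg_at(p4,hub), truck_at(t1,whs1)}

== RESULT ==
["in(p3,t1)", "pkg_at(p4,hub)", "truck_at(t1,whs1)"]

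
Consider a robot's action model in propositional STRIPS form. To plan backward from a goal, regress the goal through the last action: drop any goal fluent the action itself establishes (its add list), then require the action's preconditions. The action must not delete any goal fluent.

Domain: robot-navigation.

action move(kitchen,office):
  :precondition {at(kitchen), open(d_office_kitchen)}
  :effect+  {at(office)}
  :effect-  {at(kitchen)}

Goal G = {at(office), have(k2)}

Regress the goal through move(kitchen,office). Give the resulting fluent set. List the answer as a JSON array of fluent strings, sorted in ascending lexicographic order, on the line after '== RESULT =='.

Compute (G \ add) ∪ pre:
  G ∩ del = {}  (empty — regression defined)
  G \ add = {at(office), have(k2)} \ {at(office)} = {have(k2)}
  ∪ pre   = {have(k2)} ∪ {at(kitchen), open(d_office_kitchen)}
          = {at(kitchen), have(k2), open(d_office_kitchen)}

== RESULT ==
["at(kitchen)", "have(k2)", "open(d_office_kitchen)"]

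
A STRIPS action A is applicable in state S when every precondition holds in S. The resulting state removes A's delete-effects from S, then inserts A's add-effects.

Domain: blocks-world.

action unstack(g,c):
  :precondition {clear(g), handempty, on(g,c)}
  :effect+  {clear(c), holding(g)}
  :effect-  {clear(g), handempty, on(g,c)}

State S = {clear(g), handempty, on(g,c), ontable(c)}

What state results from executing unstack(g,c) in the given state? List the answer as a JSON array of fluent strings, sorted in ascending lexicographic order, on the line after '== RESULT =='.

Compute (S \ del) ∪ add:
  pre ⊆ S: {clear(g), handempty, on(g,c)} ⊆ S  — applicable
  S \ del = {ontable(c)}
  ∪ add   = {clear(c), holding(g), ontable(c)}

== RESULT ==
["clear(c)", "holding(g)", "ontable(c)"]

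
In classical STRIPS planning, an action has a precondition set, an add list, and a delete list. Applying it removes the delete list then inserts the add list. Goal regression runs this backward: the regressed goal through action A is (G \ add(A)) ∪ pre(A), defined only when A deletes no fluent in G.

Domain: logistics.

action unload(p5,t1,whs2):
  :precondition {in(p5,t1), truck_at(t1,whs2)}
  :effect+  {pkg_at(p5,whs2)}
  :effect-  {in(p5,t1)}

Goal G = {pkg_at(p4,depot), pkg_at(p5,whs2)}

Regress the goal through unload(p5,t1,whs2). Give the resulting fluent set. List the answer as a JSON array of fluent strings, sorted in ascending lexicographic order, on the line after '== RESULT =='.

Compute (G \ add) ∪ pre:
  G ∩ del = {}  (empty — regression defined)
  G \ add = {pkg_at(p4,depot), pkg_at(p5,whs2)} \ {pkg_at(p5,whs2)} = {pkg_at(p4,depot)}
  ∪ pre   = {pkg_at(p4,depot)} ∪ {in(p5,t1), truck_at(t1,whs2)}
          = {in(p5,t1), pkg_at(p4,depot), truck_at(t1,whs2)}

== RESULT ==
["in(p5,t1)", "pkg_at(p4,depot)", "truck_at(t1,whs2)"]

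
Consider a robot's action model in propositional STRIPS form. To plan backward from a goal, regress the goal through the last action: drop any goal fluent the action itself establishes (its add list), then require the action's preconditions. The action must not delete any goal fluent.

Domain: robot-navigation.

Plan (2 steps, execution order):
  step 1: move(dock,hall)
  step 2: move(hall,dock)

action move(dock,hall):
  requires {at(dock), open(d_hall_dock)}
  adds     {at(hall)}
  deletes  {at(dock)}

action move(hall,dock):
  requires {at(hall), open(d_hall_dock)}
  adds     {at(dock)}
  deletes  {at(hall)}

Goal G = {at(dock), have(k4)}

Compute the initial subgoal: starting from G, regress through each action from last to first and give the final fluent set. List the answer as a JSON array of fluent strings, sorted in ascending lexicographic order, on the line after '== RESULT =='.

Regress step by step:
  through step 2 (move(hall,dock)): drop {at(dock)}, keep {have(k4)}, require {at(hall), open(d_hall_dock)}
    → {at(hall), have(k4), open(d_hall_dock)}
  through step 1 (move(dock,hall)): drop {at(hall)}, keep {have(k4), open(d_hall_dock)}, require {at(dock), open(d_hall_dock)}
    → {at(dock), have(k4), open(d_hall_dock)}

== RESULT ==
["at(dock)", "have(k4)", "open(d_hall_dock)"]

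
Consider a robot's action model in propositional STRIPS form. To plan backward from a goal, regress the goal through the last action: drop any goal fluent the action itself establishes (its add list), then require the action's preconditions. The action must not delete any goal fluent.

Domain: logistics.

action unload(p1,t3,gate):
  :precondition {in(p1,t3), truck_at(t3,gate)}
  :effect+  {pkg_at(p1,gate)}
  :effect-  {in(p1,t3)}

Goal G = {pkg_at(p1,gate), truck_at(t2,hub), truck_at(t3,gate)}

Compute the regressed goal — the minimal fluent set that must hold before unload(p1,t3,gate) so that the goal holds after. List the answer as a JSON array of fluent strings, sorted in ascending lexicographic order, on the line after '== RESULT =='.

Compute (G \ add) ∪ pre:
  G ∩ del = {}  (empty — regression defined)
  G \ add = {pkg_at(p1,gate), truck_at(t2,hub), truck_at(t3,gate)} \ {pkg_at(p1,gate)} = {truck_at(t2,hub), truck_at(t3,gate)}
  ∪ pre   = {truck_at(t2,hub), truck_at(t3,gate)} ∪ {in(p1,t3), truck_at(t3,gate)}
          = {in(p1,t3), truck_at(t2,hub), truck_at(t3,gate)}

== RESULT ==
["in(p1,t3)", "truck_at(t2,hub)", "truck_at(t3,gate)"]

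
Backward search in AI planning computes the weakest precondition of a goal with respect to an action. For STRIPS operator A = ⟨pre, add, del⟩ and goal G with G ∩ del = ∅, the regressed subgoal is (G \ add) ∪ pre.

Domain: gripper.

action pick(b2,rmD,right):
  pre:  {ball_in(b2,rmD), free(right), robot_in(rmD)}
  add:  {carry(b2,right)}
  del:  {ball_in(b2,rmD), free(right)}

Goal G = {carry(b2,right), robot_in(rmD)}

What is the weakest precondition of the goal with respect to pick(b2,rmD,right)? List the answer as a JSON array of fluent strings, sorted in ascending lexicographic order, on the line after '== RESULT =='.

Compute (G \ add) ∪ pre:
  G ∩ del = {}  (empty — regression defined)
  G \ add = {carry(b2,right), robot_in(rmD)} \ {carry(b2,right)} = {robot_in(rmD)}
  ∪ pre   = {robot_in(rmD)} ∪ {ball_in(b2,rmD), free(right), robot_in(rmD)}
          = {ball_in(b2,rmD), free(right), robot_in(rmD)}

== RESULT ==
["ball_in(b2,rmD)", "free(right)", "robot_in(rmD)"]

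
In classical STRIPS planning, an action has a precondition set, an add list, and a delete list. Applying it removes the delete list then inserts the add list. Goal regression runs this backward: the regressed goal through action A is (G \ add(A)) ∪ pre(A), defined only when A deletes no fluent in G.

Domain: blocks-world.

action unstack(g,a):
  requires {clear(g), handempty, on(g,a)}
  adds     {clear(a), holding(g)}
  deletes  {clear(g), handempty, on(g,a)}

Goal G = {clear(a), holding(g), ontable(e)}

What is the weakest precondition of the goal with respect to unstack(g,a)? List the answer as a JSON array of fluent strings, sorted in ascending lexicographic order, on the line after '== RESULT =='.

Regress:
  G ∩ del = {}  (empty — regression defined)
  G \ add = {clear(a), holding(g), ontable(e)} \ {clear(a), holding(g)} = {ontable(e)}
  ∪ pre   = {ontable(e)} ∪ {clear(g), handempty, on(g,a)}
          = {clear(g), handempty, on(g,a), ontable(e)}

== RESULT ==
["clear(g)", "handempty", "on(g,a)", "ontable(e)"]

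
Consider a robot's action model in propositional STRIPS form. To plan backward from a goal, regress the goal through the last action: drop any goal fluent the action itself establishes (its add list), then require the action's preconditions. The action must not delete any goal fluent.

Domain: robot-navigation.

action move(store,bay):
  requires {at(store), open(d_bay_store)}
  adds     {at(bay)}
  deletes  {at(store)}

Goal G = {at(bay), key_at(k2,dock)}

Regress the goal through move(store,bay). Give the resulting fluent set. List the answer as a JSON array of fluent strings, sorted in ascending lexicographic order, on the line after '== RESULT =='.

Regress:
  G ∩ del = {}  (empty — regression defined)
  G \ add = {at(bay), key_at(k2,dock)} \ {at(bay)} = {key_at(k2,dock)}
  ∪ pre   = {key_at(k2,dock)} ∪ {at(store), open(d_bay_store)}
          = {at(store), key_at(k2,dock), open(d_bay_store)}

== RESULT ==
["at(store)", "key_at(k2,dock)", "open(d_bay_store)"]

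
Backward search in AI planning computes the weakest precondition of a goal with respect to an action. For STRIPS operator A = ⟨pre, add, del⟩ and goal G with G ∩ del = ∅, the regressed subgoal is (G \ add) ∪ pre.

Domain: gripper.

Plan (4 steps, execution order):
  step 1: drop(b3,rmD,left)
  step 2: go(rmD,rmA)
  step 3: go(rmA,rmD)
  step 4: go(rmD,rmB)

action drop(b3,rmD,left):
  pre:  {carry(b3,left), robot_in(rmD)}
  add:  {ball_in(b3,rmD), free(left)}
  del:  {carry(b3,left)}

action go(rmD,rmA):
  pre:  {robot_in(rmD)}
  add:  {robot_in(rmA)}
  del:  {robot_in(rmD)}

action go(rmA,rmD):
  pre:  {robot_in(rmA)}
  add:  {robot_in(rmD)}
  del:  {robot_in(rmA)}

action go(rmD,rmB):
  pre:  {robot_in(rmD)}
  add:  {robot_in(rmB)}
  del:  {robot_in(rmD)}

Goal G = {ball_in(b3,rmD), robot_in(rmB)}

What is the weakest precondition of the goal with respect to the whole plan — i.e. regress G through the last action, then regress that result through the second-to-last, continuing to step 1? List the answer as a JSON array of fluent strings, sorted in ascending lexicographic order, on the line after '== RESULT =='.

Work backward from the goal:
  through step 4 (go(rmD,rmB)): drop {robot_in(rmB)}, keep {ball_in(b3,rmD)}, require {robot_in(rmD)}
    → {ball_in(b3,rmD), robot_in(rmD)}
  through step 3 (go(rmA,rmD)): drop {robot_in(rmD)}, keep {ball_in(b3,rmD)}, require {robot_in(rmA)}
    → {ball_in(b3,rmD), robot_in(rmA)}
  through step 2 (go(rmD,rmA)): drop {robot_in(rmA)}, keep {ball_in(b3,rmD)}, require {robot_in(rmD)}
    → {ball_in(b3,rmD), robot_in(rmD)}
  through step 1 (drop(b3,rmD,left)): drop {ball_in(b3,rmD)}, keep {robot_in(rmD)}, require {carry(b3,left), robot_in(rmD)}
    → {carry(b3,left), robot_in(rmD)}

== RESULT ==
["carry(b3,left)", "robot_in(rmD)"]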